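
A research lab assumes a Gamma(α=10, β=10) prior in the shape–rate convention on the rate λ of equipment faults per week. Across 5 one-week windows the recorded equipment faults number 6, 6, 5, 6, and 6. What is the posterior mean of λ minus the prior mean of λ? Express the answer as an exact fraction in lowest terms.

8/5

Total count: 6 + 6 + 5 + 6 + 6 = 29.
Total exposure: 5 weeks.
Gamma(α, β) with Poisson data over total exposure Σt gives posterior Gamma(α+Σx, β+Σt) = Gamma(39, 15).
Posterior mean = 39/15 = 13/5; prior mean = 10/10 = 1. Difference = 13/5 − 1 = 8/5.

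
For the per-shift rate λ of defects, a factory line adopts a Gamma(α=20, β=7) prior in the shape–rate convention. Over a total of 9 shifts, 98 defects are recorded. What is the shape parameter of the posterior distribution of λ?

118

Total count 98 over total exposure 9 shifts.
Posterior: α' = 20 + 98 = 118, β' = 7 + 9 = 16.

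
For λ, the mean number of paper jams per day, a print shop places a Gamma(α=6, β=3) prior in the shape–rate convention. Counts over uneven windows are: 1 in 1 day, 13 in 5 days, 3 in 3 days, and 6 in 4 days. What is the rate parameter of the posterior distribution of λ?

16

Total count: 1 + 13 + 3 + 6 = 23.
Total exposure: 1 + 5 + 3 + 4 = 13 days.
The Gamma prior is conjugate for the Poisson rate, so λ | data ~ Gamma(6+23, 3+13) = Gamma(29, 16).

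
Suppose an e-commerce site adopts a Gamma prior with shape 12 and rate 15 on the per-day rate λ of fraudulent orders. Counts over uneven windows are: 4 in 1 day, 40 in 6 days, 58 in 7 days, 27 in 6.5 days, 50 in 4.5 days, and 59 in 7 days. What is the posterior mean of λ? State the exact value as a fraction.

Total count: 4 + 40 + 58 + 27 + 50 + 59 = 238.
Total exposure: 1 + 6 + 7 + 6.5 + 4.5 + 7 = 32 days.
The Gamma prior is conjugate for the Poisson rate, so λ | data ~ Gamma(12+238, 15+32) = Gamma(250, 47).
Posterior mean = α'/β' = 250/47.

250/47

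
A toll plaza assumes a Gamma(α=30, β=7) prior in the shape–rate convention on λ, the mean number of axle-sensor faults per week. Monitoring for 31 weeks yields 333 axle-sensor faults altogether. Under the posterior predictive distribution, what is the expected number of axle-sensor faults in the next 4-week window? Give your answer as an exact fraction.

Total count 333 over total exposure 31 weeks.
Posterior: α' = 30 + 333 = 363, β' = 7 + 31 = 38.
Predictive mean over a 4-week window = T·E[λ|data] = 4·363/38 = 726/19.

726/19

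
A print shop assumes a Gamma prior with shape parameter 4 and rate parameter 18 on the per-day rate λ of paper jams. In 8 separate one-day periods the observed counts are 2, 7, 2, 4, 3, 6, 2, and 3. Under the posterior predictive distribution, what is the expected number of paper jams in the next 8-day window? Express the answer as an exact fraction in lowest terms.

Total count: 2 + 7 + 2 + 4 + 3 + 6 + 2 + 3 = 29.
Total exposure: 8 days.
Conjugate update: add total count to the shape and total exposure to the rate, giving Gamma(33, 26).
Predictive mean over an 8-day window = T·E[λ|data] = 8·33/26 = 132/13.

132/13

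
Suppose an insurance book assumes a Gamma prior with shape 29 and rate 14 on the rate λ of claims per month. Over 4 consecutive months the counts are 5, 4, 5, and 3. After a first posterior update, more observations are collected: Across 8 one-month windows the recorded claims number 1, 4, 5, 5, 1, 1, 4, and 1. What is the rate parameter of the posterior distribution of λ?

26

Total count: 5 + 4 + 5 + 3 = 17.
Total exposure: 4 months.
After the first batch: Gamma(29 + 17, 14 + 4) = Gamma(46, 18).
Total count: 1 + 4 + 5 + 5 + 1 + 1 + 4 + 1 = 22.
Total exposure: 8 months.
After the second batch: Gamma(46 + 22, 18 + 8) = Gamma(68, 26).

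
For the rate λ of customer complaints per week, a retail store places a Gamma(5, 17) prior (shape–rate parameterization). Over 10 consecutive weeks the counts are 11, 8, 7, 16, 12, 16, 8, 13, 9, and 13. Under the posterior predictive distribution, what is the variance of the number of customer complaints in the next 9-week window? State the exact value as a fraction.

Total count: 11 + 8 + 7 + 16 + 12 + 16 + 8 + 13 + 9 + 13 = 113.
Total exposure: 10 weeks.
Conjugate update: add total count to the shape and total exposure to the rate, giving Gamma(118, 27).
The posterior predictive for a window of length T is Negative Binomial with variance T·α'·(β'+T)/β'² = 9·118·36/729 = 472/9.

472/9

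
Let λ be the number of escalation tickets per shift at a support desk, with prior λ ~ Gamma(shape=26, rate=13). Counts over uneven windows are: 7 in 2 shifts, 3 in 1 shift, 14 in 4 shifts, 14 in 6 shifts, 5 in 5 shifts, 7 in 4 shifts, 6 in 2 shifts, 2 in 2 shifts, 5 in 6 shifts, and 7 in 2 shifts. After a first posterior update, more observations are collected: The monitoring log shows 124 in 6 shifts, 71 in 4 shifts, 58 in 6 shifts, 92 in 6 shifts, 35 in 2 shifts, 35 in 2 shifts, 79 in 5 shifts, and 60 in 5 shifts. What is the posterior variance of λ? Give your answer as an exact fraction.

Total count: 7 + 3 + 14 + 14 + 5 + 7 + 6 + 2 + 5 + 7 = 70.
Total exposure: 2 + 1 + 4 + 6 + 5 + 4 + 2 + 2 + 6 + 2 = 34 shifts.
After the first batch: Gamma(26 + 70, 13 + 34) = Gamma(96, 47).
Total count: 124 + 71 + 58 + 92 + 35 + 35 + 79 + 60 = 554.
Total exposure: 6 + 4 + 6 + 6 + 2 + 2 + 5 + 5 = 36 shifts.
After the second batch: Gamma(96 + 554, 47 + 36) = Gamma(650, 83).
Posterior variance = α'/β'² = 650/6889.

650/6889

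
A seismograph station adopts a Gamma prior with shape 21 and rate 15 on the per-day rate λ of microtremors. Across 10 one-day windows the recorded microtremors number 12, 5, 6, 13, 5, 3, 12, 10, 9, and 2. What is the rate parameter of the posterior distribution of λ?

Total count: 12 + 5 + 6 + 13 + 5 + 3 + 12 + 10 + 9 + 2 = 77.
Total exposure: 10 days.
By Gamma–Poisson conjugacy, the posterior is Gamma(α + Σx, β + Σt) = Gamma(21 + 77, 15 + 10) = Gamma(98, 25).

25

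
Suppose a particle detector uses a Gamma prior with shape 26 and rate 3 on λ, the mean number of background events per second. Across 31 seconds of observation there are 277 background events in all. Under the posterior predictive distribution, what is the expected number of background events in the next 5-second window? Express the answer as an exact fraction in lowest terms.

Total count 277 over total exposure 31 seconds.
By Gamma–Poisson conjugacy, the posterior is Gamma(α + Σx, β + Σt) = Gamma(26 + 277, 3 + 31) = Gamma(303, 34).
Predictive mean over a 5-second window = T·E[λ|data] = 5·303/34 = 1515/34.

1515/34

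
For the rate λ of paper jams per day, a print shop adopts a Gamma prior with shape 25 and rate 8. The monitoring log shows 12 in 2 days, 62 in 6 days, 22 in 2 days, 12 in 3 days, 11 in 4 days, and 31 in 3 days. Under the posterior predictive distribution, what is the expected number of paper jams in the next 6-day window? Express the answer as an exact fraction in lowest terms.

Total count: 12 + 62 + 22 + 12 + 11 + 31 = 150.
Total exposure: 2 + 6 + 2 + 3 + 4 + 3 = 20 days.
By Gamma–Poisson conjugacy, the posterior is Gamma(α + Σx, β + Σt) = Gamma(25 + 150, 8 + 20) = Gamma(175, 28).
Predictive mean over a 6-day window = T·E[λ|data] = 6·175/28 = 75/2.

75/2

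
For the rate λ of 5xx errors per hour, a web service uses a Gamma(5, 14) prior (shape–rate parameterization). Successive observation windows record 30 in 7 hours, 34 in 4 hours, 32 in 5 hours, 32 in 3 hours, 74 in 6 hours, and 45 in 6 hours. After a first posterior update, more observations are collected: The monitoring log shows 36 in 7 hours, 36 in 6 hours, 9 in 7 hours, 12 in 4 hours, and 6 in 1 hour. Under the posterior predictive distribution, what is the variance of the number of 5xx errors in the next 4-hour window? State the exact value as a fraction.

Total count: 30 + 34 + 32 + 32 + 74 + 45 = 247.
Total exposure: 7 + 4 + 5 + 3 + 6 + 6 = 31 hours.
After the first batch: Gamma(5 + 247, 14 + 31) = Gamma(252, 45).
Total count: 36 + 36 + 9 + 12 + 6 = 99.
Total exposure: 7 + 6 + 7 + 4 + 1 = 25 hours.
After the second batch: Gamma(252 + 99, 45 + 25) = Gamma(351, 70).
The posterior predictive for a window of length T is Negative Binomial with variance T·α'·(β'+T)/β'² = 4·351·74/4900 = 25974/1225.

25974/1225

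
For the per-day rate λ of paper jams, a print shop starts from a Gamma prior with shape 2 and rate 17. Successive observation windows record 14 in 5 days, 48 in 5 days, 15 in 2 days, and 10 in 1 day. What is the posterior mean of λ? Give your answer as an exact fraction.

89/30

Total count: 14 + 48 + 15 + 10 = 87.
Total exposure: 5 + 5 + 2 + 1 = 13 days.
The Gamma prior is conjugate for the Poisson rate, so λ | data ~ Gamma(2+87, 17+13) = Gamma(89, 30).
Posterior mean = α'/β' = 89/30.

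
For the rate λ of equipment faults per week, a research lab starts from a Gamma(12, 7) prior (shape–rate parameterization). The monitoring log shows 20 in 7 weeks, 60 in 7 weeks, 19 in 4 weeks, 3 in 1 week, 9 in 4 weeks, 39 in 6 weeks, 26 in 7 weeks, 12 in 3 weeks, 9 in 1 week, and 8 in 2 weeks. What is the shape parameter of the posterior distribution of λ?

Total count: 20 + 60 + 19 + 3 + 9 + 39 + 26 + 12 + 9 + 8 = 205.
Total exposure: 7 + 7 + 4 + 1 + 4 + 6 + 7 + 3 + 1 + 2 = 42 weeks.
By Gamma–Poisson conjugacy, the posterior is Gamma(α + Σx, β + Σt) = Gamma(12 + 205, 7 + 42) = Gamma(217, 49).

217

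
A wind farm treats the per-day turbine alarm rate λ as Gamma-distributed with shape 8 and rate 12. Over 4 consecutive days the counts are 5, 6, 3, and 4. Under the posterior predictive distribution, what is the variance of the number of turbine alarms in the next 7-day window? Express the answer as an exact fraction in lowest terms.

Total count: 5 + 6 + 3 + 4 = 18.
Total exposure: 4 days.
Conjugate update: add total count to the shape and total exposure to the rate, giving Gamma(26, 16).
The posterior predictive for a window of length T is Negative Binomial with variance T·α'·(β'+T)/β'² = 7·26·23/256 = 2093/128.

2093/128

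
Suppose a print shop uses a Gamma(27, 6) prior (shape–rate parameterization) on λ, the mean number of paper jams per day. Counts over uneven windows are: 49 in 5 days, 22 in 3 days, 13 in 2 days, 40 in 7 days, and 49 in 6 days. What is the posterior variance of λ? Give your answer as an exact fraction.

Total count: 49 + 22 + 13 + 40 + 49 = 173.
Total exposure: 5 + 3 + 2 + 7 + 6 = 23 days.
Gamma(α, β) with Poisson data over total exposure Σt gives posterior Gamma(α+Σx, β+Σt) = Gamma(200, 29).
Posterior variance = α'/β'² = 200/841.

200/841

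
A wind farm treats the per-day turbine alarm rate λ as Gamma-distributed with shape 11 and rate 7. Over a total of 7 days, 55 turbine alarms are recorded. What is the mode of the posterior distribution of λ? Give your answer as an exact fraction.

65/14

Total count 55 over total exposure 7 days.
Gamma(α, β) with Poisson data over total exposure Σt gives posterior Gamma(α+Σx, β+Σt) = Gamma(66, 14).
Posterior mode = (α'−1)/β' = 65/14.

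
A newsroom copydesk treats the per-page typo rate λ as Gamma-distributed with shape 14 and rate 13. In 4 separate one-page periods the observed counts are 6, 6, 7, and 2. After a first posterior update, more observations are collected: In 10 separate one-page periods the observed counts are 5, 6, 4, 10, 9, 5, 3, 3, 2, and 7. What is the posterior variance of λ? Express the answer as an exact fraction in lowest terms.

89/729

Total count: 6 + 6 + 7 + 2 = 21.
Total exposure: 4 pages.
After the first batch: Gamma(14 + 21, 13 + 4) = Gamma(35, 17).
Total count: 5 + 6 + 4 + 10 + 9 + 5 + 3 + 3 + 2 + 7 = 54.
Total exposure: 10 pages.
After the second batch: Gamma(35 + 54, 17 + 10) = Gamma(89, 27).
Posterior variance = α'/β'² = 89/729.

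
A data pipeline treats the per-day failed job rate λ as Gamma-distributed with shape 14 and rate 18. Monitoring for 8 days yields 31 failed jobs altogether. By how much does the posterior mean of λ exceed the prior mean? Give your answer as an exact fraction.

223/234

Total count 31 over total exposure 8 days.
Conjugate update: add total count to the shape and total exposure to the rate, giving Gamma(45, 26).
Posterior mean = 45/26 = 45/26; prior mean = 14/18 = 7/9. Difference = 45/26 − 7/9 = 223/234.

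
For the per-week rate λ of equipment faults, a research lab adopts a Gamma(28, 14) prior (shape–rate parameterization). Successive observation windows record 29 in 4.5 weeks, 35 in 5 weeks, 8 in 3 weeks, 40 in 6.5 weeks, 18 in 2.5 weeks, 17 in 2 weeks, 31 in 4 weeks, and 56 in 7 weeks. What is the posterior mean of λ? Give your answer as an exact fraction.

524/97

Total count: 29 + 35 + 8 + 40 + 18 + 17 + 31 + 56 = 234.
Total exposure: 4.5 + 5 + 3 + 6.5 + 2.5 + 2 + 4 + 7 = 34.5 weeks.
Conjugate update: add total count to the shape and total exposure to the rate, giving Gamma(262, 97/2).
Posterior mean = α'/β' = 262/(97/2) = 524/97.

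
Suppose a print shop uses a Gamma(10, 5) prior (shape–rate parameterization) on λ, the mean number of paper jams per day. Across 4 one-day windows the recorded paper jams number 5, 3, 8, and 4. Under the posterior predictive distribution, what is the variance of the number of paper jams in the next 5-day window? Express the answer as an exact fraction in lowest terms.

700/27

Total count: 5 + 3 + 8 + 4 = 20.
Total exposure: 4 days.
The Gamma prior is conjugate for the Poisson rate, so λ | data ~ Gamma(10+20, 5+4) = Gamma(30, 9).
The posterior predictive for a window of length T is Negative Binomial with variance T·α'·(β'+T)/β'² = 5·30·14/81 = 700/27.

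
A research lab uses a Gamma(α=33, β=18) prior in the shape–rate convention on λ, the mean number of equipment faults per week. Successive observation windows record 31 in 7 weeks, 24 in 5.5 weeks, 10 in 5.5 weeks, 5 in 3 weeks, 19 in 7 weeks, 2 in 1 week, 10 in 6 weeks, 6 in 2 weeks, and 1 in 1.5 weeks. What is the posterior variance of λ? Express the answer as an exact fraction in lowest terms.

Total count: 31 + 24 + 10 + 5 + 19 + 2 + 10 + 6 + 1 = 108.
Total exposure: 7 + 5.5 + 5.5 + 3 + 7 + 1 + 6 + 2 + 1.5 = 38.5 weeks.
Gamma(α, β) with Poisson data over total exposure Σt gives posterior Gamma(α+Σx, β+Σt) = Gamma(141, 113/2).
Posterior variance = α'/β'² = 141/(12769/4) = 564/12769.

564/12769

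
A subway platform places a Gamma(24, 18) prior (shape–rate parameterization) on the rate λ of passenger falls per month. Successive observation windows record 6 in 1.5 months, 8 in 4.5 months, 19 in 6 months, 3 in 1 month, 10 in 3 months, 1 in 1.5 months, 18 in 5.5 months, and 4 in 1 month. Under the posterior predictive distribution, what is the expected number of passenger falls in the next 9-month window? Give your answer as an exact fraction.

279/14

Total count: 6 + 8 + 19 + 3 + 10 + 1 + 18 + 4 = 69.
Total exposure: 1.5 + 4.5 + 6 + 1 + 3 + 1.5 + 5.5 + 1 = 24 months.
Posterior: α' = 24 + 69 = 93, β' = 18 + 24 = 42.
Predictive mean over a 9-month window = T·E[λ|data] = 9·93/42 = 279/14.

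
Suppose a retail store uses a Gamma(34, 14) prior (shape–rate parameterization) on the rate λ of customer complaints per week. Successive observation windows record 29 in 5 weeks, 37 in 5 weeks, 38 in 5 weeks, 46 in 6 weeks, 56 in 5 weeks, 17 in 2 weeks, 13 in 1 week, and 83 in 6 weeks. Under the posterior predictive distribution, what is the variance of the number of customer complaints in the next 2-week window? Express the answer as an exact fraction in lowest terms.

36006/2401

Total count: 29 + 37 + 38 + 46 + 56 + 17 + 13 + 83 = 319.
Total exposure: 5 + 5 + 5 + 6 + 5 + 2 + 1 + 6 = 35 weeks.
By Gamma–Poisson conjugacy, the posterior is Gamma(α + Σx, β + Σt) = Gamma(34 + 319, 14 + 35) = Gamma(353, 49).
The posterior predictive for a window of length T is Negative Binomial with variance T·α'·(β'+T)/β'² = 2·353·51/2401 = 36006/2401.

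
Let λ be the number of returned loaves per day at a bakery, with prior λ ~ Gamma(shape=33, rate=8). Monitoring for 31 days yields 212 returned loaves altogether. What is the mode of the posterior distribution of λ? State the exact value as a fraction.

Total count 212 over total exposure 31 days.
Posterior: α' = 33 + 212 = 245, β' = 8 + 31 = 39.
Posterior mode = (α'−1)/β' = 244/39.

244/39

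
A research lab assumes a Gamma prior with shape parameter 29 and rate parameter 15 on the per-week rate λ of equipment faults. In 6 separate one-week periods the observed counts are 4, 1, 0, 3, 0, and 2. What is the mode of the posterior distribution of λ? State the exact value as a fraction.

Total count: 4 + 1 + 0 + 3 + 0 + 2 = 10.
Total exposure: 6 weeks.
The Gamma prior is conjugate for the Poisson rate, so λ | data ~ Gamma(29+10, 15+6) = Gamma(39, 21).
Posterior mode = (α'−1)/β' = 38/21.

38/21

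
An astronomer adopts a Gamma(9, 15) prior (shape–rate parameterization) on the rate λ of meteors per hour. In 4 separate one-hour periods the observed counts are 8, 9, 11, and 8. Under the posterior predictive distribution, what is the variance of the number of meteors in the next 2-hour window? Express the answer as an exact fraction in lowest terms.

Total count: 8 + 9 + 11 + 8 = 36.
Total exposure: 4 hours.
Conjugate update: add total count to the shape and total exposure to the rate, giving Gamma(45, 19).
The posterior predictive for a window of length T is Negative Binomial with variance T·α'·(β'+T)/β'² = 2·45·21/361 = 1890/361.

1890/361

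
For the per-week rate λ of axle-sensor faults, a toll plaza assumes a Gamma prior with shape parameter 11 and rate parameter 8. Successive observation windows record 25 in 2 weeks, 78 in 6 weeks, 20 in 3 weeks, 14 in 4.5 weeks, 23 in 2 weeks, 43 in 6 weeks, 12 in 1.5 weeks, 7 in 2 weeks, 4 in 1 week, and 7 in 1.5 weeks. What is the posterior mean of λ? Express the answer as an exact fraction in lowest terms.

488/75

Total count: 25 + 78 + 20 + 14 + 23 + 43 + 12 + 7 + 4 + 7 = 233.
Total exposure: 2 + 6 + 3 + 4.5 + 2 + 6 + 1.5 + 2 + 1 + 1.5 = 29.5 weeks.
The Gamma prior is conjugate for the Poisson rate, so λ | data ~ Gamma(11+233, 8+29.5) = Gamma(244, 75/2).
Posterior mean = α'/β' = 244/(75/2) = 488/75.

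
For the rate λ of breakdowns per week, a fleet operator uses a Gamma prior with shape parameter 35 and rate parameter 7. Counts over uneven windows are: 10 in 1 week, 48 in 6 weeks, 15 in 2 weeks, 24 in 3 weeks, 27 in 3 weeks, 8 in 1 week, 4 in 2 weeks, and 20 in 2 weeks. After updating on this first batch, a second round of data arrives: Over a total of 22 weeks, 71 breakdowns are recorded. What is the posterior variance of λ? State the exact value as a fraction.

262/2401

Total count: 10 + 48 + 15 + 24 + 27 + 8 + 4 + 20 = 156.
Total exposure: 1 + 6 + 2 + 3 + 3 + 1 + 2 + 2 = 20 weeks.
After the first batch: Gamma(35 + 156, 7 + 20) = Gamma(191, 27).
Total count 71 over total exposure 22 weeks.
After the second batch: Gamma(191 + 71, 27 + 22) = Gamma(262, 49).
Posterior variance = α'/β'² = 262/2401.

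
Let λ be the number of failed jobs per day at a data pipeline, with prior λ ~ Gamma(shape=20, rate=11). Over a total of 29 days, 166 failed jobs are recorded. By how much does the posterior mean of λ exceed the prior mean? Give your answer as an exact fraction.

623/220

Total count 166 over total exposure 29 days.
Gamma(α, β) with Poisson data over total exposure Σt gives posterior Gamma(α+Σx, β+Σt) = Gamma(186, 40).
Posterior mean = 186/40 = 93/20; prior mean = 20/11 = 20/11. Difference = 93/20 − 20/11 = 623/220.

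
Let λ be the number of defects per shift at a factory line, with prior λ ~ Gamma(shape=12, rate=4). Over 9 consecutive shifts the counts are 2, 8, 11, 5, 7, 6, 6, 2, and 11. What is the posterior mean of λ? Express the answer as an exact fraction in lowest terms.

70/13

Total count: 2 + 8 + 11 + 5 + 7 + 6 + 6 + 2 + 11 = 58.
Total exposure: 9 shifts.
Conjugate update: add total count to the shape and total exposure to the rate, giving Gamma(70, 13).
Posterior mean = α'/β' = 70/13.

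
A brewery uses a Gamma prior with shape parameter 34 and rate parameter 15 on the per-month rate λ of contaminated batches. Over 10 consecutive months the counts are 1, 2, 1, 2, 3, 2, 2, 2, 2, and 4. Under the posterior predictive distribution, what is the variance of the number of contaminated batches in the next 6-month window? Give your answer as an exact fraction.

Total count: 1 + 2 + 1 + 2 + 3 + 2 + 2 + 2 + 2 + 4 = 21.
Total exposure: 10 months.
Conjugate update: add total count to the shape and total exposure to the rate, giving Gamma(55, 25).
The posterior predictive for a window of length T is Negative Binomial with variance T·α'·(β'+T)/β'² = 6·55·31/625 = 2046/125.

2046/125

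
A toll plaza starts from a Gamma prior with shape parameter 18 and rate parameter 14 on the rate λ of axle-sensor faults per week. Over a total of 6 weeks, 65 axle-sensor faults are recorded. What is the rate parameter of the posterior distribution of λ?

20

Total count 65 over total exposure 6 weeks.
Gamma(α, β) with Poisson data over total exposure Σt gives posterior Gamma(α+Σx, β+Σt) = Gamma(83, 20).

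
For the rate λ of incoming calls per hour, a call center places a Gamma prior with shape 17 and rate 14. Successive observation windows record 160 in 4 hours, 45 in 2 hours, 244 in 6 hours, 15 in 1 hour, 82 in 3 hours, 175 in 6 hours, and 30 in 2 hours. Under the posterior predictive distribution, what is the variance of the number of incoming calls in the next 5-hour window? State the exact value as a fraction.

41280/361

Total count: 160 + 45 + 244 + 15 + 82 + 175 + 30 = 751.
Total exposure: 4 + 2 + 6 + 1 + 3 + 6 + 2 = 24 hours.
Posterior: α' = 17 + 751 = 768, β' = 14 + 24 = 38.
The posterior predictive for a window of length T is Negative Binomial with variance T·α'·(β'+T)/β'² = 5·768·43/1444 = 41280/361.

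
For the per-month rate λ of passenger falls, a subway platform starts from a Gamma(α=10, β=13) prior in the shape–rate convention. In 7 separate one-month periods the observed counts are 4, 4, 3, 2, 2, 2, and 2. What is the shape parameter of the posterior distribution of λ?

Total count: 4 + 4 + 3 + 2 + 2 + 2 + 2 = 19.
Total exposure: 7 months.
By Gamma–Poisson conjugacy, the posterior is Gamma(α + Σx, β + Σt) = Gamma(10 + 19, 13 + 7) = Gamma(29, 20).

29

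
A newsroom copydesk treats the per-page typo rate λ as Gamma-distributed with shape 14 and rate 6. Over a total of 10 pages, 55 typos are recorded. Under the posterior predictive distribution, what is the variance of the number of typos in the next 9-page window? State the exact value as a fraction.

Total count 55 over total exposure 10 pages.
By Gamma–Poisson conjugacy, the posterior is Gamma(α + Σx, β + Σt) = Gamma(14 + 55, 6 + 10) = Gamma(69, 16).
The posterior predictive for a window of length T is Negative Binomial with variance T·α'·(β'+T)/β'² = 9·69·25/256 = 15525/256.

15525/256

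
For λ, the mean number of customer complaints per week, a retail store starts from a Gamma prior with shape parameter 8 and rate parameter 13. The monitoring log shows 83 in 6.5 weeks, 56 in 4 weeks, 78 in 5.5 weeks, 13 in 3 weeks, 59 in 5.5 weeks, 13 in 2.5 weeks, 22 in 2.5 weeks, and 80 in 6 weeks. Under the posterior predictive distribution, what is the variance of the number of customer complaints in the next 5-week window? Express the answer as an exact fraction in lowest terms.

Total count: 83 + 56 + 78 + 13 + 59 + 13 + 22 + 80 = 404.
Total exposure: 6.5 + 4 + 5.5 + 3 + 5.5 + 2.5 + 2.5 + 6 = 35.5 weeks.
Conjugate update: add total count to the shape and total exposure to the rate, giving Gamma(412, 97/2).
The posterior predictive for a window of length T is Negative Binomial with variance T·α'·(β'+T)/β'² = 5·412·(107/2)/(9409/4) = 440840/9409.

440840/9409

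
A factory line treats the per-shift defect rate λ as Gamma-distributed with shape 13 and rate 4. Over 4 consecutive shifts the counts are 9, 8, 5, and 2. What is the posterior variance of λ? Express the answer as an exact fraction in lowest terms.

37/64

Total count: 9 + 8 + 5 + 2 = 24.
Total exposure: 4 shifts.
The Gamma prior is conjugate for the Poisson rate, so λ | data ~ Gamma(13+24, 4+4) = Gamma(37, 8).
Posterior variance = α'/β'² = 37/64.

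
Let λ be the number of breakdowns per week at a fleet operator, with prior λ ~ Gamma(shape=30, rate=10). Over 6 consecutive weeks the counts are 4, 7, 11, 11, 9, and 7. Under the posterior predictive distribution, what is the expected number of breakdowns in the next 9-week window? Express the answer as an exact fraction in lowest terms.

711/16

Total count: 4 + 7 + 11 + 11 + 9 + 7 = 49.
Total exposure: 6 weeks.
Gamma(α, β) with Poisson data over total exposure Σt gives posterior Gamma(α+Σx, β+Σt) = Gamma(79, 16).
Predictive mean over a 9-week window = T·E[λ|data] = 9·79/16 = 711/16.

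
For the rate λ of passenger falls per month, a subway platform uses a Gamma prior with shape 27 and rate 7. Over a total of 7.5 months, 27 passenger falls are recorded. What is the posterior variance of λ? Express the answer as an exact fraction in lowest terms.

216/841

Total count 27 over total exposure 7.5 months.
Posterior: α' = 27 + 27 = 54, β' = 7 + 7.5 = 29/2.
Posterior variance = α'/β'² = 54/(841/4) = 216/841.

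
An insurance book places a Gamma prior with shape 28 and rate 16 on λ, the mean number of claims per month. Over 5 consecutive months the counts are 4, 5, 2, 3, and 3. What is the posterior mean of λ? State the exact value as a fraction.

Total count: 4 + 5 + 2 + 3 + 3 = 17.
Total exposure: 5 months.
Gamma(α, β) with Poisson data over total exposure Σt gives posterior Gamma(α+Σx, β+Σt) = Gamma(45, 21).
Posterior mean = α'/β' = 45/21 = 15/7.

15/7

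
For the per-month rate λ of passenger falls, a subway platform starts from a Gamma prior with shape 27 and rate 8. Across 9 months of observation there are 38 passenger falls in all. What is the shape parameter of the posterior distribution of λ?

65

Total count 38 over total exposure 9 months.
Posterior: α' = 27 + 38 = 65, β' = 8 + 9 = 17.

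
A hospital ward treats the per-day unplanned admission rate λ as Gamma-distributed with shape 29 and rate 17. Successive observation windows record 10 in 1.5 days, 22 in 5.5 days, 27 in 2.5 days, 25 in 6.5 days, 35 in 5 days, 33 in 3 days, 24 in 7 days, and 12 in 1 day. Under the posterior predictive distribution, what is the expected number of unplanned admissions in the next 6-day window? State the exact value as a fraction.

Total count: 10 + 22 + 27 + 25 + 35 + 33 + 24 + 12 = 188.
Total exposure: 1.5 + 5.5 + 2.5 + 6.5 + 5 + 3 + 7 + 1 = 32 days.
Conjugate update: add total count to the shape and total exposure to the rate, giving Gamma(217, 49).
Predictive mean over a 6-day window = T·E[λ|data] = 6·217/49 = 186/7.

186/7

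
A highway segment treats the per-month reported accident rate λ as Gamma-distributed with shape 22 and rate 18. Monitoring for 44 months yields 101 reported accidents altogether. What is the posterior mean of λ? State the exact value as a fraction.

123/62

Total count 101 over total exposure 44 months.
The Gamma prior is conjugate for the Poisson rate, so λ | data ~ Gamma(22+101, 18+44) = Gamma(123, 62).
Posterior mean = α'/β' = 123/62.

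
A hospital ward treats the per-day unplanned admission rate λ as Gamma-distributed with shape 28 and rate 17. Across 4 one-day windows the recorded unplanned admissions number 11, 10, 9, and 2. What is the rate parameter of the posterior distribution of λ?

21

Total count: 11 + 10 + 9 + 2 = 32.
Total exposure: 4 days.
By Gamma–Poisson conjugacy, the posterior is Gamma(α + Σx, β + Σt) = Gamma(28 + 32, 17 + 4) = Gamma(60, 21).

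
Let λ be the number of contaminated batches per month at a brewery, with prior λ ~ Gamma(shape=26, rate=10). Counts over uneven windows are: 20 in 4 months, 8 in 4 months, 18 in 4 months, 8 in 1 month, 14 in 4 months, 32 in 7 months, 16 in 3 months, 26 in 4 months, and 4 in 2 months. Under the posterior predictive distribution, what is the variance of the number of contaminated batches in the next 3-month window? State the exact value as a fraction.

552/43

Total count: 20 + 8 + 18 + 8 + 14 + 32 + 16 + 26 + 4 = 146.
Total exposure: 4 + 4 + 4 + 1 + 4 + 7 + 3 + 4 + 2 = 33 months.
Conjugate update: add total count to the shape and total exposure to the rate, giving Gamma(172, 43).
The posterior predictive for a window of length T is Negative Binomial with variance T·α'·(β'+T)/β'² = 3·172·46/1849 = 552/43.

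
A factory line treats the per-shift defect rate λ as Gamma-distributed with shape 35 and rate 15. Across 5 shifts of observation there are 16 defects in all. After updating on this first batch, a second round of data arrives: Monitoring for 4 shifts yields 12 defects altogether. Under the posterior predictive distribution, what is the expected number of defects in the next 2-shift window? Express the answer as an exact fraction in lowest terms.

21/4

Total count 16 over total exposure 5 shifts.
After the first batch: Gamma(35 + 16, 15 + 5) = Gamma(51, 20).
Total count 12 over total exposure 4 shifts.
After the second batch: Gamma(51 + 12, 20 + 4) = Gamma(63, 24).
Predictive mean over a 2-shift window = T·E[λ|data] = 2·63/24 = 21/4.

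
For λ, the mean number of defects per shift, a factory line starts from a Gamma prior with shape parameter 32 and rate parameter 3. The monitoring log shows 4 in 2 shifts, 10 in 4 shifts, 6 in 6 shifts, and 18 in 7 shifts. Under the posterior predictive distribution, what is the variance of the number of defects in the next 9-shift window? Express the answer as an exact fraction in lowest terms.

Total count: 4 + 10 + 6 + 18 = 38.
Total exposure: 2 + 4 + 6 + 7 = 19 shifts.
By Gamma–Poisson conjugacy, the posterior is Gamma(α + Σx, β + Σt) = Gamma(32 + 38, 3 + 19) = Gamma(70, 22).
The posterior predictive for a window of length T is Negative Binomial with variance T·α'·(β'+T)/β'² = 9·70·31/484 = 9765/242.

9765/242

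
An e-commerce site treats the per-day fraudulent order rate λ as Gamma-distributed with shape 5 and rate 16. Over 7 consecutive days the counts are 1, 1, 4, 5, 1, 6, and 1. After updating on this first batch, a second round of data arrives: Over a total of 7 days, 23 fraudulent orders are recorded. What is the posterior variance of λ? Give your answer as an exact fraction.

Total count: 1 + 1 + 4 + 5 + 1 + 6 + 1 = 19.
Total exposure: 7 days.
After the first batch: Gamma(5 + 19, 16 + 7) = Gamma(24, 23).
Total count 23 over total exposure 7 days.
After the second batch: Gamma(24 + 23, 23 + 7) = Gamma(47, 30).
Posterior variance = α'/β'² = 47/900.

47/900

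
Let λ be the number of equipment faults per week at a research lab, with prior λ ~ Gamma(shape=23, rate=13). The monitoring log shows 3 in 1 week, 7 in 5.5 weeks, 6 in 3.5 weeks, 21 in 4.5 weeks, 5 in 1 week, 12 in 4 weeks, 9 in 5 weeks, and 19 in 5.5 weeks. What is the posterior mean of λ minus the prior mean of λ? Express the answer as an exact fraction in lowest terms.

Total count: 3 + 7 + 6 + 21 + 5 + 12 + 9 + 19 = 82.
Total exposure: 1 + 5.5 + 3.5 + 4.5 + 1 + 4 + 5 + 5.5 = 30 weeks.
Conjugate update: add total count to the shape and total exposure to the rate, giving Gamma(105, 43).
Posterior mean = 105/43 = 105/43; prior mean = 23/13 = 23/13. Difference = 105/43 − 23/13 = 376/559.

376/559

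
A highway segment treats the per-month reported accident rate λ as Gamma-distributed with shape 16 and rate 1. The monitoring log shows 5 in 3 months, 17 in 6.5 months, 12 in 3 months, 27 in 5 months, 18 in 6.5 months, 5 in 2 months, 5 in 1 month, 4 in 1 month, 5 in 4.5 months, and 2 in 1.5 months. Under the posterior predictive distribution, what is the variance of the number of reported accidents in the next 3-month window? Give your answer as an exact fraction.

13224/1225

Total count: 5 + 17 + 12 + 27 + 18 + 5 + 5 + 4 + 5 + 2 = 100.
Total exposure: 3 + 6.5 + 3 + 5 + 6.5 + 2 + 1 + 1 + 4.5 + 1.5 = 34 months.
Gamma(α, β) with Poisson data over total exposure Σt gives posterior Gamma(α+Σx, β+Σt) = Gamma(116, 35).
The posterior predictive for a window of length T is Negative Binomial with variance T·α'·(β'+T)/β'² = 3·116·38/1225 = 13224/1225.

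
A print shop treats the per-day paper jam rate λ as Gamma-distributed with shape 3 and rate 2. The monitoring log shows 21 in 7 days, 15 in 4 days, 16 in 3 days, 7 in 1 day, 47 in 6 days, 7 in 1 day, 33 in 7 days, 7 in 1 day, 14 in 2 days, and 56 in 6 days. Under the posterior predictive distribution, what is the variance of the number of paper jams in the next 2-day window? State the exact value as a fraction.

2373/200

Total count: 21 + 15 + 16 + 7 + 47 + 7 + 33 + 7 + 14 + 56 = 223.
Total exposure: 7 + 4 + 3 + 1 + 6 + 1 + 7 + 1 + 2 + 6 = 38 days.
Gamma(α, β) with Poisson data over total exposure Σt gives posterior Gamma(α+Σx, β+Σt) = Gamma(226, 40).
The posterior predictive for a window of length T is Negative Binomial with variance T·α'·(β'+T)/β'² = 2·226·42/1600 = 2373/200.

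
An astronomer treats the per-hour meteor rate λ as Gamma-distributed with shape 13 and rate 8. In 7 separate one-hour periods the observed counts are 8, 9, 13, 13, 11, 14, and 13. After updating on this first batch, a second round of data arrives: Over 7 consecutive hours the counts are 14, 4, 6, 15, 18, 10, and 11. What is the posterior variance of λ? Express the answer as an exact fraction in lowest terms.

43/121

Total count: 8 + 9 + 13 + 13 + 11 + 14 + 13 = 81.
Total exposure: 7 hours.
After the first batch: Gamma(13 + 81, 8 + 7) = Gamma(94, 15).
Total count: 14 + 4 + 6 + 15 + 18 + 10 + 11 = 78.
Total exposure: 7 hours.
After the second batch: Gamma(94 + 78, 15 + 7) = Gamma(172, 22).
Posterior variance = α'/β'² = 172/484 = 43/121.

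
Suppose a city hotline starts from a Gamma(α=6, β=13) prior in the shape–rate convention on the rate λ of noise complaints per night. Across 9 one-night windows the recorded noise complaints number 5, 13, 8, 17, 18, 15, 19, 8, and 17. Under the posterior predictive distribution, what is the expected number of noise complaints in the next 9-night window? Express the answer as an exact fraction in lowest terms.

Total count: 5 + 13 + 8 + 17 + 18 + 15 + 19 + 8 + 17 = 120.
Total exposure: 9 nights.
By Gamma–Poisson conjugacy, the posterior is Gamma(α + Σx, β + Σt) = Gamma(6 + 120, 13 + 9) = Gamma(126, 22).
Predictive mean over a 9-night window = T·E[λ|data] = 9·126/22 = 567/11.

567/11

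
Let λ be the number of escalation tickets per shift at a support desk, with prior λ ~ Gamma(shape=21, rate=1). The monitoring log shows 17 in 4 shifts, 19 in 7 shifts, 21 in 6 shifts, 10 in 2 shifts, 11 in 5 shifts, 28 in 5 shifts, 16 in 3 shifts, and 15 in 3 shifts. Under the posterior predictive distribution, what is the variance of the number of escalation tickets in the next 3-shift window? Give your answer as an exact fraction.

Total count: 17 + 19 + 21 + 10 + 11 + 28 + 16 + 15 = 137.
Total exposure: 4 + 7 + 6 + 2 + 5 + 5 + 3 + 3 = 35 shifts.
Conjugate update: add total count to the shape and total exposure to the rate, giving Gamma(158, 36).
The posterior predictive for a window of length T is Negative Binomial with variance T·α'·(β'+T)/β'² = 3·158·39/1296 = 1027/72.

1027/72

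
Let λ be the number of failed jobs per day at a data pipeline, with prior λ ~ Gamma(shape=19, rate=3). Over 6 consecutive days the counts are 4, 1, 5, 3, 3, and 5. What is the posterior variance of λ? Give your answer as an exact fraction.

Total count: 4 + 1 + 5 + 3 + 3 + 5 = 21.
Total exposure: 6 days.
Conjugate update: add total count to the shape and total exposure to the rate, giving Gamma(40, 9).
Posterior variance = α'/β'² = 40/81.

40/81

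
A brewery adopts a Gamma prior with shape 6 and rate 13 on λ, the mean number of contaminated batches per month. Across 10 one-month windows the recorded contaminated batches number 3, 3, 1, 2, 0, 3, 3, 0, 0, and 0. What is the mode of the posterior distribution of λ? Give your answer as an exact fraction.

Total count: 3 + 3 + 1 + 2 + 0 + 3 + 3 + 0 + 0 + 0 = 15.
Total exposure: 10 months.
Conjugate update: add total count to the shape and total exposure to the rate, giving Gamma(21, 23).
Posterior mode = (α'−1)/β' = 20/23.

20/23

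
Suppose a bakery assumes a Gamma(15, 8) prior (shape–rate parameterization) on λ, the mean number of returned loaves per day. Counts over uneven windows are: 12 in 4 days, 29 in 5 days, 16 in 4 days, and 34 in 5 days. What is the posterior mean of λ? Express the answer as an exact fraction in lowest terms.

53/13

Total count: 12 + 29 + 16 + 34 = 91.
Total exposure: 4 + 5 + 4 + 5 = 18 days.
Posterior: α' = 15 + 91 = 106, β' = 8 + 18 = 26.
Posterior mean = α'/β' = 106/26 = 53/13.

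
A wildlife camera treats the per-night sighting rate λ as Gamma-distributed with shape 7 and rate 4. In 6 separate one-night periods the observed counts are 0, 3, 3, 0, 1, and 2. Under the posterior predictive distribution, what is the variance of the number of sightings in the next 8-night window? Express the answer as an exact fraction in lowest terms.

576/25

Total count: 0 + 3 + 3 + 0 + 1 + 2 = 9.
Total exposure: 6 nights.
Posterior: α' = 7 + 9 = 16, β' = 4 + 6 = 10.
The posterior predictive for a window of length T is Negative Binomial with variance T·α'·(β'+T)/β'² = 8·16·18/100 = 576/25.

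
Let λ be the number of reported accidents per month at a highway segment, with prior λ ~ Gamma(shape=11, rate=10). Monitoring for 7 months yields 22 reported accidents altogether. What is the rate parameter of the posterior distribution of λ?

17

Total count 22 over total exposure 7 months.
Conjugate update: add total count to the shape and total exposure to the rate, giving Gamma(33, 17).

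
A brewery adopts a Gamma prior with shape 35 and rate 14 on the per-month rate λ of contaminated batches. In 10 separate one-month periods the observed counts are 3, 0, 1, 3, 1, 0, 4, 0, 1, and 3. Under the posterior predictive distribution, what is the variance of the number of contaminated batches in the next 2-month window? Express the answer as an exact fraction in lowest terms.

221/48

Total count: 3 + 0 + 1 + 3 + 1 + 0 + 4 + 0 + 1 + 3 = 16.
Total exposure: 10 months.
Conjugate update: add total count to the shape and total exposure to the rate, giving Gamma(51, 24).
The posterior predictive for a window of length T is Negative Binomial with variance T·α'·(β'+T)/β'² = 2·51·26/576 = 221/48.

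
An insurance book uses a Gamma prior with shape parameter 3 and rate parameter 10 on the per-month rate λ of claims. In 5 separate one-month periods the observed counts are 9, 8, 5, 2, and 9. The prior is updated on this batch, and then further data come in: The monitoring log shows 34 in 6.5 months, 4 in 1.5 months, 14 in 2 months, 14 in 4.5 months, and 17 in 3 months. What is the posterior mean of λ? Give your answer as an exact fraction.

238/65

Total count: 9 + 8 + 5 + 2 + 9 = 33.
Total exposure: 5 months.
After the first batch: Gamma(3 + 33, 10 + 5) = Gamma(36, 15).
Total count: 34 + 4 + 14 + 14 + 17 = 83.
Total exposure: 6.5 + 1.5 + 2 + 4.5 + 3 = 17.5 months.
After the second batch: Gamma(36 + 83, 15 + 17.5) = Gamma(119, 65/2).
Posterior mean = α'/β' = 119/(65/2) = 238/65.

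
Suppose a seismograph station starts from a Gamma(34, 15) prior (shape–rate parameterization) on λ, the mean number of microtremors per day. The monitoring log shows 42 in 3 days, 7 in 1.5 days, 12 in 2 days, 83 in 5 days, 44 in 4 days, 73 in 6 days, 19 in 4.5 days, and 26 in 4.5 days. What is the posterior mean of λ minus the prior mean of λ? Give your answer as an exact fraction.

Total count: 42 + 7 + 12 + 83 + 44 + 73 + 19 + 26 = 306.
Total exposure: 3 + 1.5 + 2 + 5 + 4 + 6 + 4.5 + 4.5 = 30.5 days.
By Gamma–Poisson conjugacy, the posterior is Gamma(α + Σx, β + Σt) = Gamma(34 + 306, 15 + 30.5) = Gamma(340, 91/2).
Posterior mean = 340/(91/2) = 680/91; prior mean = 34/15 = 34/15. Difference = 680/91 − 34/15 = 7106/1365.

7106/1365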